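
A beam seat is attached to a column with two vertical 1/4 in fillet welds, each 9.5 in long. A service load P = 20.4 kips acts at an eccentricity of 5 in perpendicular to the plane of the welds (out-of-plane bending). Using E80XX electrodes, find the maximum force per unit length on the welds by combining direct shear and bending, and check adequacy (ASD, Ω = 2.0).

E80XX → F_EXX = 80 ksi.
L_w = 2 × 9.5 = 19 in; section modulus (unit throat) S = 2 × L²/6 = 30.08 in².
Direct shear f_v = P/L_w = 20.4/19 = 1.074 kip/in.
Moment M = P × e = 20.4 × 5 = 102 kip·in; bending f_b = M/S = 3.391 kip/in.
f_max = √(f_v² + f_b²) = √(1.074² + 3.391²) = 3.557 kip/in.
r_n/Ω = (1/2.0) × 0.6 × 80 × (0.707 × 0.25) = 4.242 kip/in → adequate.

f_max ≈ 3.56 kip/in; adequate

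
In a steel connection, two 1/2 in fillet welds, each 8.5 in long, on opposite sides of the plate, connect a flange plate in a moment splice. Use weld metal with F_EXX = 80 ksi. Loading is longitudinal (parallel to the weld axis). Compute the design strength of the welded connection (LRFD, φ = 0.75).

φR_n ≈ 216 kip

Effective throat t_e = 0.707 × 0.5 = 0.3535 in.
Total length L = 17 in; A_we = 0.3535 × 17 = 6.01 in².
F_nw = 0.6 F_EXX = 0.6 × 80 = 48 ksi.
φR_n = 0.75 × 48 × 6.01 = 216.3 kip.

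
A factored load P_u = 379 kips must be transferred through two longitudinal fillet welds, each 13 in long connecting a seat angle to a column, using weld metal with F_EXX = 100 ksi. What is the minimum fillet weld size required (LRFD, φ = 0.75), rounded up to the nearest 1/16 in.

Total weld length L = 26 in.
Required throat t_e = P_u / (φ × 0.6 F_EXX × L) = 379 / (0.75 × 0.6 × 100 × 26) = 0.3239 in.
Required leg w = t_e / 0.707 = 0.4582 in → use 1/2 in.

w = 1/2 in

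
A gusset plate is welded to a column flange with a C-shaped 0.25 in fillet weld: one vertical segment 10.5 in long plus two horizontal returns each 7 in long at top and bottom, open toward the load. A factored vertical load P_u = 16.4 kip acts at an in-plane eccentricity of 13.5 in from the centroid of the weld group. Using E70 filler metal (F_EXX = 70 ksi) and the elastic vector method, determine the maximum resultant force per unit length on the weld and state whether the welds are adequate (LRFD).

f_max ≈ 3.12 kip/in; adequate

Total weld length L_w = 24.5 in. Treat welds as unit-width lines.
Centroid: x̄ = 2×7×3.5 / 24.5 = 2 in from the vertical weld.
Polar moment about centroid: J = I_x + I_y = [10.5³/12 + 2×7×5.25²] + [10.5×2² + 2(7³/12 + 7×1.5²)] = 613 in³.
Direct shear f_v = P/L_w = 16.4 / 24.5 = 0.6694 kip/in (vertical).
Torsion M = P·e = 16.4 × 13.5 = 221.4 kip·in.
Critical point at (x, y) = (5, 5.25) from centroid. f_tx = M·y/J = 1.896 kip/in; f_ty = M·x/J = 1.806 kip/in.
Resultant f_max = √[f_tx² + (f_v + f_ty)²] = √[1.896² + (0.6694 + 1.806)²] = 3.118 kip/in.
Capacity per unit length: φr_n = 0.75 × 0.6 × 70 × (0.707 × 0.25) = 5.568 kip/in.
3.118 ≤ 5.568 → adequate.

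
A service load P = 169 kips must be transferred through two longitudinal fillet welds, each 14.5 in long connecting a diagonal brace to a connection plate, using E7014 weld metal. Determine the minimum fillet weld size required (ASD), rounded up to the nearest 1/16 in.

E70XX → F_EXX = 70 ksi.
Total weld length L = 29 in.
Required throat t_e = P × Ω / (0.6 F_EXX × L) = 169 × 2.0 / (0.6 × 70 × 29) = 0.2775 in.
Required leg w = t_e / 0.707 = 0.3925 in → use 7/16 in.

w = 7/16 in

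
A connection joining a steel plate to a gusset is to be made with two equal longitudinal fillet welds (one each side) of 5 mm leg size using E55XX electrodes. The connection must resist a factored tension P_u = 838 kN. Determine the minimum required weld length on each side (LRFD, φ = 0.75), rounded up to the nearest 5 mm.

E55XX → F_EXX = 550 MPa.
Throat t_e = 0.707 × 5 = 3.535 mm.
φr_n = 0.75 × 0.6 × 550 × 3.535 × 10⁻³ = 0.8749 kN/mm.
L_req = P_u / φr_n = 838 / 0.8749 = 957.8 mm total.
Per side: 957.8 / 2 = 478.9 mm.
Round up → use L = 480 mm on each side.

L = 480 mm on each side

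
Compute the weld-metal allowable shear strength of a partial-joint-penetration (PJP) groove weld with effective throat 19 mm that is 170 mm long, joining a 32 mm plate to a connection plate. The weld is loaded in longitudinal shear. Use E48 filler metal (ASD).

E48XX → F_EXX = 480 MPa.
Effective throat (given) t_e = 19 mm.
A_we = 19 × 170 = 3230 mm².
F_nw = 0.6 F_EXX = 288 MPa.
R_n/Ω = (288 × 3230) / 2.0 × 10⁻³ = 465.1 kN.

R_n/Ω ≈ 465 kN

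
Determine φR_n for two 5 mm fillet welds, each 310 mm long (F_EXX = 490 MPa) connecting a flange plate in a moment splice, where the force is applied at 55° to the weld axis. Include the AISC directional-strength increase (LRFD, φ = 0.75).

t_e = 0.707 × 5 = 3.535 mm; A_we = 3.535 × 620 = 2192 mm².
Directional factor: 1.0 + 0.5 sin^1.5(55°) = 1.371.
F_nw = 0.6 × 490 × 1.371 = 403 MPa.
φR_n = 0.75 × 403 × 2192 × 10⁻³ = 662.4 kN.

φR_n ≈ 662 kN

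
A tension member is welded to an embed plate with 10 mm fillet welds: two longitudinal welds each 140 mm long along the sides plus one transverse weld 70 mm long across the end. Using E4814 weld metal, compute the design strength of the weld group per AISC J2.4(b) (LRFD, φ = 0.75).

φR_n ≈ 534 kN

E48XX → F_EXX = 480 MPa.
t_e = 0.707 × 10 = 7.07 mm.
R_nwl = 0.6 × 480 × 7.07 × 280 × 10⁻³ = 570.1 kN (longitudinal, 2 welds).
R_nwt = 0.6 × 480 × 7.07 × 70 × 10⁻³ = 142.5 kN (transverse, base value).
(i) R_nwl + R_nwt = 712.7 kN; (ii) 0.85 R_nwl + 1.5 R_nwt = 698.4 kN.
R_n = max = 712.7 kN [governs: (i)]; φR_n = 534.5 kN.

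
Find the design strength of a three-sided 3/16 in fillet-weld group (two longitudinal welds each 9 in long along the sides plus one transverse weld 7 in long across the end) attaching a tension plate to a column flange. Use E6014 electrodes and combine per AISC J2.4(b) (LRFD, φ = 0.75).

φR_n ≈ 92.3 kip

E60XX → F_EXX = 60 ksi.
t_e = 0.707 × 0.1875 = 0.1326 in.
R_nwl = 0.6 × 60 × 0.1326 × 18 = 85.9 kip (longitudinal, 2 welds).
R_nwt = 0.6 × 60 × 0.1326 × 7 = 33.41 kip (transverse, base value).
(i) R_nwl + R_nwt = 119.3 kip; (ii) 0.85 R_nwl + 1.5 R_nwt = 123.1 kip.
R_n = max = 123.1 kip [governs: (ii)]; φR_n = 92.34 kip.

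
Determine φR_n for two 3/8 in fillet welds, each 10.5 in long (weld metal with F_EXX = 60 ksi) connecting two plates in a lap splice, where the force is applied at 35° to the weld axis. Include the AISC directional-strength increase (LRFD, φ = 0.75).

t_e = 0.707 × 0.375 = 0.2651 in; A_we = 0.2651 × 21 = 5.568 in².
Directional factor: 1.0 + 0.5 sin^1.5(35°) = 1.217.
F_nw = 0.6 × 60 × 1.217 = 43.82 ksi.
φR_n = 0.75 × 43.82 × 5.568 = 183 kips.

φR_n ≈ 183 kips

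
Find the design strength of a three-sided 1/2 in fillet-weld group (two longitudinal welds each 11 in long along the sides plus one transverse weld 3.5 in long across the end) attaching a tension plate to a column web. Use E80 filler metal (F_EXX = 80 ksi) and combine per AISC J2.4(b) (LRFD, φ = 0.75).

φR_n ≈ 325 kips

t_e = 0.707 × 0.5 = 0.3535 in.
R_nwl = 0.6 × 80 × 0.3535 × 22 = 373.3 kips (longitudinal, 2 welds).
R_nwt = 0.6 × 80 × 0.3535 × 3.5 = 59.39 kips (transverse, base value).
(i) R_nwl + R_nwt = 432.7 kips; (ii) 0.85 R_nwl + 1.5 R_nwt = 406.4 kips.
R_n = max = 432.7 kips [governs: (i)]; φR_n = 324.5 kips.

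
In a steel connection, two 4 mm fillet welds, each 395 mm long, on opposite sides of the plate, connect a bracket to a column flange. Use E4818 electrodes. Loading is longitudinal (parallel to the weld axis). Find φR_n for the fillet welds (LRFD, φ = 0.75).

φR_n ≈ 483 kN

E48XX → F_EXX = 480 MPa.
Effective throat t_e = 0.707 × 4 = 2.828 mm.
Total length L = 790 mm; A_we = 2.828 × 790 = 2234 mm².
F_nw = 0.6 F_EXX = 0.6 × 480 = 288 MPa.
φR_n = 0.75 × 288 × 2234 × 10⁻³ = 482.6 kN.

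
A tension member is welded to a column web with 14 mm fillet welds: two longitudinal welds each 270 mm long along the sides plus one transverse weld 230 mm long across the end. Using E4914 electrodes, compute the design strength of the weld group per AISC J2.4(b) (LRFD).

φR_n ≈ 1750 kN

E49XX → F_EXX = 490 MPa.
t_e = 0.707 × 14 = 9.898 mm.
R_nwl = 0.6 × 490 × 9.898 × 540 × 10⁻³ = 1571 kN (longitudinal, 2 welds).
R_nwt = 0.6 × 490 × 9.898 × 230 × 10⁻³ = 669.3 kN (transverse, base value).
(i) R_nwl + R_nwt = 2241 kN; (ii) 0.85 R_nwl + 1.5 R_nwt = 2340 kN.
R_n = max = 2340 kN [governs: (ii)]; φR_n = 1755 kN.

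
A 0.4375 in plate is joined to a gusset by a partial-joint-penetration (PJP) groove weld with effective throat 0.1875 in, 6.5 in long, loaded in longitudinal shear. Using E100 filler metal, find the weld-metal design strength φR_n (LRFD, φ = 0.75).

φR_n ≈ 54.8 kip

E100XX → F_EXX = 100 ksi.
Effective throat (given) t_e = 0.1875 in.
A_we = 0.1875 × 6.5 = 1.219 in².
F_nw = 0.6 F_EXX = 60 ksi.
φR_n = 0.75 × 60 × 1.219 = 54.84 kip.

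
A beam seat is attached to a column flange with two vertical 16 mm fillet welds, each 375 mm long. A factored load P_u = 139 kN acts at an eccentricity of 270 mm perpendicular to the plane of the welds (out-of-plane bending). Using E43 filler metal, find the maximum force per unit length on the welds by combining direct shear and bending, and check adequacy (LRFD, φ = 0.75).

f_max ≈ 822 N/mm; adequate

E43XX → F_EXX = 430 MPa.
L_w = 2 × 375 = 750 mm; section modulus (unit throat) S = 2 × L²/6 = 46880 mm².
Direct shear f_v = P/L_w = 139×10³/750 = 185.3 N/mm.
Moment M = P × e = 139×10³ × 270 = 37530000 N·mm; bending f_b = M/S = 800.6 N/mm.
f_max = √(f_v² + f_b²) = √(185.3² + 800.6²) = 821.8 N/mm.
φr_n = 0.75 × 0.6 × 430 × (0.707 × 16) = 2189 N/mm → adequate.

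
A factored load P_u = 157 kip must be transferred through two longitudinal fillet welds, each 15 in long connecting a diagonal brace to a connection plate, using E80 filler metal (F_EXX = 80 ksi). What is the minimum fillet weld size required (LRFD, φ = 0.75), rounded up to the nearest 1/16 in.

Total weld length L = 30 in.
Required throat t_e = P_u / (φ × 0.6 F_EXX × L) = 157 / (0.75 × 0.6 × 80 × 30) = 0.1454 in.
Required leg w = t_e / 0.707 = 0.2056 in → use 1/4 in.

w = 1/4 in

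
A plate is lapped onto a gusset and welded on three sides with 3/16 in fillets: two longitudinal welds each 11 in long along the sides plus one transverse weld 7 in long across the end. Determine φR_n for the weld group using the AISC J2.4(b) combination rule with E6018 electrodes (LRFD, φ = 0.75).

φR_n ≈ 105 kip

E60XX → F_EXX = 60 ksi.
t_e = 0.707 × 0.1875 = 0.1326 in.
R_nwl = 0.6 × 60 × 0.1326 × 22 = 105 kip (longitudinal, 2 welds).
R_nwt = 0.6 × 60 × 0.1326 × 7 = 33.41 kip (transverse, base value).
(i) R_nwl + R_nwt = 138.4 kip; (ii) 0.85 R_nwl + 1.5 R_nwt = 139.3 kip.
R_n = max = 139.3 kip [governs: (ii)]; φR_n = 104.5 kip.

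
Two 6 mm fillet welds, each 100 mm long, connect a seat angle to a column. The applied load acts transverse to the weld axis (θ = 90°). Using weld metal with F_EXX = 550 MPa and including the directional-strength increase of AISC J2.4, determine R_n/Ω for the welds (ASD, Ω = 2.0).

t_e = 0.707 × 6 = 4.242 mm; A_we = 4.242 × 200 = 848.4 mm².
Directional factor: 1.0 + 0.5 sin^1.5(90°) = 1.5.
F_nw = 0.6 × 550 × 1.5 = 495 MPa.
R_n/Ω = (495 × 848.4) / 2.0 × 10⁻³ = 210 kN.

R_n/Ω ≈ 210 kN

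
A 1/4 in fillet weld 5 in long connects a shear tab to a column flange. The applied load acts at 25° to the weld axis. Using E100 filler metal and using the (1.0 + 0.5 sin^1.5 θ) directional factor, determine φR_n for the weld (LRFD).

E100XX → F_EXX = 100 ksi.
t_e = 0.707 × 0.25 = 0.1767 in; A_we = 0.1767 × 5 = 0.8837 in².
Directional factor: 1.0 + 0.5 sin^1.5(25°) = 1.137.
F_nw = 0.6 × 100 × 1.137 = 68.24 ksi.
φR_n = 0.75 × 68.24 × 0.8837 = 45.23 kip.

φR_n ≈ 45.2 kip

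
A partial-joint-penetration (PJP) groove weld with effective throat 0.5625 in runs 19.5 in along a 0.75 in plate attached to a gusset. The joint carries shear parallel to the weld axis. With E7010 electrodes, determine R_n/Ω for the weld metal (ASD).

R_n/Ω ≈ 230 kips

E70XX → F_EXX = 70 ksi.
Effective throat (given) t_e = 0.5625 in.
A_we = 0.5625 × 19.5 = 10.97 in².
F_nw = 0.6 F_EXX = 42 ksi.
R_n/Ω = (42 × 10.97) / 2.0 = 230.3 kips.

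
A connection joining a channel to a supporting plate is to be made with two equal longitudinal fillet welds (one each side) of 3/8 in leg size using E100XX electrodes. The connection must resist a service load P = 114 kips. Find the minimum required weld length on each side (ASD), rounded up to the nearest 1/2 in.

L = 7.5 in on each side

E100XX → F_EXX = 100 ksi.
Throat t_e = 0.707 × 0.375 = 0.2651 in.
r_n/Ω = (0.6 × 100 × 0.2651) / 2.0 = 7.954 kip/in.
L_req = P / (r_n/Ω) = 114 / 7.954 = 14.33 in total.
Per side: 14.33 / 2 = 7.166 in.
Round up → use L = 7.5 in on each side.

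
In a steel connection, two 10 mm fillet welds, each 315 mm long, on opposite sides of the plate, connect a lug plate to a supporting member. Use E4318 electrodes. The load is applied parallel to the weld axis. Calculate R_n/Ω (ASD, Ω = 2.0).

E43XX → F_EXX = 430 MPa.
Effective throat t_e = 0.707 × 10 = 7.07 mm.
Total length L = 630 mm; A_we = 7.07 × 630 = 4454 mm².
F_nw = 0.6 F_EXX = 0.6 × 430 = 258 MPa.
R_n = 258 × 4454 × 10⁻³ = 1149 kN; R_n/Ω = 1149/2.0 = 574.6 kN.

R_n/Ω ≈ 575 kN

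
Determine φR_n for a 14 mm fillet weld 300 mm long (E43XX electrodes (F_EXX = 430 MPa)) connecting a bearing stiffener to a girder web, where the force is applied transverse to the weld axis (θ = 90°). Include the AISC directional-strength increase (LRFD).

t_e = 0.707 × 14 = 9.898 mm; A_we = 9.898 × 300 = 2969 mm².
Directional factor: 1.0 + 0.5 sin^1.5(90°) = 1.5.
F_nw = 0.6 × 430 × 1.5 = 387 MPa.
φR_n = 0.75 × 387 × 2969 × 10⁻³ = 861.9 kN.

φR_n ≈ 862 kN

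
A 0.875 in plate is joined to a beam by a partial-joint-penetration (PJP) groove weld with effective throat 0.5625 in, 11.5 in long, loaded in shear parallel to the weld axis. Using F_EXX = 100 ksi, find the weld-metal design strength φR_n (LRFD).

φR_n ≈ 291 kip

Effective throat (given) t_e = 0.5625 in.
A_we = 0.5625 × 11.5 = 6.469 in².
F_nw = 0.6 F_EXX = 60 ksi.
φR_n = 0.75 × 60 × 6.469 = 291.1 kip.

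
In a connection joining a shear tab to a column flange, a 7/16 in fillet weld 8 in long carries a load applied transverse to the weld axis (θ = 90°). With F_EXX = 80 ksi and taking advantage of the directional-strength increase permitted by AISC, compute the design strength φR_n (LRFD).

φR_n ≈ 134 kip

t_e = 0.707 × 0.4375 = 0.3093 in; A_we = 0.3093 × 8 = 2.474 in².
Directional factor: 1.0 + 0.5 sin^1.5(90°) = 1.5.
F_nw = 0.6 × 80 × 1.5 = 72 ksi.
φR_n = 0.75 × 72 × 2.474 = 133.6 kip.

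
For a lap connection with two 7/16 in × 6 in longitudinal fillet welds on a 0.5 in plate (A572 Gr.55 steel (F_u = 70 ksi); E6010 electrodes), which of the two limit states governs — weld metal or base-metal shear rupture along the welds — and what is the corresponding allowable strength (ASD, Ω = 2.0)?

E60XX → F_EXX = 60 ksi.
t_e = 0.707 × 0.4375 = 0.3093 in; L = 12 in.
Weld metal: R_n/Ω = (1/2.0) × 0.6 × 60 × 0.3093 × 12 = 66.81 kips.
Base metal (shear rupture): R_n/Ω = (1/2.0) × 0.6 × 70 × 0.5 × 12 = 126 kips.
Governing: weld metal.

R_n/Ω ≈ 66.8 kips (weld metal governs)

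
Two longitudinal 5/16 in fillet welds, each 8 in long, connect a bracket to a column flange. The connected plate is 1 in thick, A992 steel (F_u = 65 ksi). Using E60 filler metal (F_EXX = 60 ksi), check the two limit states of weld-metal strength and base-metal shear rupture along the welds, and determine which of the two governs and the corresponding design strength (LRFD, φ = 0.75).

φR_n ≈ 95.4 kips (weld metal governs)

t_e = 0.707 × 0.3125 = 0.2209 in; L = 16 in.
Weld metal: φR_n = 0.75 × 0.6 × 60 × 0.2209 × 16 = 95.44 kips.
Base metal (shear rupture): φR_n = 0.75 × 0.6 × 65 × 1 × 16 = 468 kips.
Governing: weld metal.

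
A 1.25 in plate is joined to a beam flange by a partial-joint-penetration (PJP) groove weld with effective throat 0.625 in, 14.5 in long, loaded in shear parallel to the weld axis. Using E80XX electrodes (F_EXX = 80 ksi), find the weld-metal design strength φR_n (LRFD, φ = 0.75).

φR_n ≈ 326 kips

Effective throat (given) t_e = 0.625 in.
A_we = 0.625 × 14.5 = 9.062 in².
F_nw = 0.6 F_EXX = 48 ksi.
φR_n = 0.75 × 48 × 9.062 = 326.2 kips.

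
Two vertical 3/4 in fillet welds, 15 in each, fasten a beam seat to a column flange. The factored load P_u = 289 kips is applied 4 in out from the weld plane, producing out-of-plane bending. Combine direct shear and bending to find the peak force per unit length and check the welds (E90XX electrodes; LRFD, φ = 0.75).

f_max ≈ 18.2 kip/in; adequate

E90XX → F_EXX = 90 ksi.
L_w = 2 × 15 = 30 in; section modulus (unit throat) S = 2 × L²/6 = 75 in².
Direct shear f_v = P/L_w = 289/30 = 9.633 kip/in.
Moment M = P × e = 289 × 4 = 1156 kip·in; bending f_b = M/S = 15.41 kip/in.
f_max = √(f_v² + f_b²) = √(9.633² + 15.41²) = 18.18 kip/in.
φr_n = 0.75 × 0.6 × 90 × (0.707 × 0.75) = 21.48 kip/in → adequate.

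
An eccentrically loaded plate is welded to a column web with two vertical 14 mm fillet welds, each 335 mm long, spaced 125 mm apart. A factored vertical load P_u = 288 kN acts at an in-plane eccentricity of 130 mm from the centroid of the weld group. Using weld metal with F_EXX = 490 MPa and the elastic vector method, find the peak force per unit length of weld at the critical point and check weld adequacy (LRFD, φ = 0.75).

Total weld length L_w = 670 mm. Treat welds as unit-width lines.
Polar moment about centroid: J = 2[d³/12 + d(b/2)²] = 2[335³/12 + 335×62.5²] = 8883000 mm³.
Direct shear f_v = P/L_w = 288×10³ / 670 = 429.9 N/mm (vertical).
Torsion M = P·e = 288×10³ × 130 = 37440000 N·mm.
Critical point at (x, y) = (62.5, 167.5) from centroid. f_tx = M·y/J = 706 N/mm; f_ty = M·x/J = 263.4 N/mm.
Resultant f_max = √[f_tx² + (f_v + f_ty)²] = √[706² + (429.9 + 263.4)²] = 989.5 N/mm.
Capacity per unit length: φr_n = 0.75 × 0.6 × 490 × (0.707 × 14) = 2183 N/mm.
989.5 ≤ 2183 → adequate.

f_max ≈ 989 N/mm; adequate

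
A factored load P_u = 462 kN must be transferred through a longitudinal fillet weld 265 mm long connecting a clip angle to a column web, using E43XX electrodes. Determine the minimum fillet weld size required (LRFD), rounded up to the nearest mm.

w = 13 mm

E43XX → F_EXX = 430 MPa.
Total weld length L = 265 mm.
Required throat t_e = P_u / (φ × 0.6 F_EXX × L) = 462 / (0.75 × 0.6 × 430 × 265 × 10⁻³) = 9.01 mm.
Required leg w = t_e / 0.707 = 12.74 mm → use 13 mm.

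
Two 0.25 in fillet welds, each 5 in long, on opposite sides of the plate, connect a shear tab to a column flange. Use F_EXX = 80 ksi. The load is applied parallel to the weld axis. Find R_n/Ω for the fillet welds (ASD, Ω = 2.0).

Effective throat t_e = 0.707 × 0.25 = 0.1767 in.
Total length L = 10 in; A_we = 0.1767 × 10 = 1.767 in².
F_nw = 0.6 F_EXX = 0.6 × 80 = 48 ksi.
R_n = 48 × 1.767 = 84.84 kip; R_n/Ω = 84.84/2.0 = 42.42 kip.

R_n/Ω ≈ 42.4 kip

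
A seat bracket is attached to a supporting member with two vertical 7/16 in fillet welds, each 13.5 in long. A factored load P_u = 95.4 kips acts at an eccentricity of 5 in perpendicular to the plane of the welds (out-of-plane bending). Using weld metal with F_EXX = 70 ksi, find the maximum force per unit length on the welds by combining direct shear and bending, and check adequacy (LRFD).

f_max ≈ 8.61 kip/in; adequate

L_w = 2 × 13.5 = 27 in; section modulus (unit throat) S = 2 × L²/6 = 60.75 in².
Direct shear f_v = P/L_w = 95.4/27 = 3.533 kip/in.
Moment M = P × e = 95.4 × 5 = 477 kip·in; bending f_b = M/S = 7.852 kip/in.
f_max = √(f_v² + f_b²) = √(3.533² + 7.852²) = 8.61 kip/in.
φr_n = 0.75 × 0.6 × 70 × (0.707 × 0.4375) = 9.743 kip/in → adequate.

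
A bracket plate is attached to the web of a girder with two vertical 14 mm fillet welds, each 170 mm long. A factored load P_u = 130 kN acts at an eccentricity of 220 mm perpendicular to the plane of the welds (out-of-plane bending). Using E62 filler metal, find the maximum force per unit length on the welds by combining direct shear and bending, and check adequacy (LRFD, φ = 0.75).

E62XX → F_EXX = 620 MPa.
L_w = 2 × 170 = 340 mm; section modulus (unit throat) S = 2 × L²/6 = 9633 mm².
Direct shear f_v = P/L_w = 130×10³/340 = 382.4 N/mm.
Moment M = P × e = 130×10³ × 220 = 28600000 N·mm; bending f_b = M/S = 2969 N/mm.
f_max = √(f_v² + f_b²) = √(382.4² + 2969²) = 2993 N/mm.
φr_n = 0.75 × 0.6 × 620 × (0.707 × 14) = 2762 N/mm → NOT adequate.

f_max ≈ 2990 N/mm; NOT adequate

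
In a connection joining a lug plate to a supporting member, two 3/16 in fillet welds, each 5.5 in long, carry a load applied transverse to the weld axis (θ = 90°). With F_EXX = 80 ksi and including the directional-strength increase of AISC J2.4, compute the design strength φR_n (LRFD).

φR_n ≈ 78.7 kips

t_e = 0.707 × 0.1875 = 0.1326 in; A_we = 0.1326 × 11 = 1.458 in².
Directional factor: 1.0 + 0.5 sin^1.5(90°) = 1.5.
F_nw = 0.6 × 80 × 1.5 = 72 ksi.
φR_n = 0.75 × 72 × 1.458 = 78.74 kips.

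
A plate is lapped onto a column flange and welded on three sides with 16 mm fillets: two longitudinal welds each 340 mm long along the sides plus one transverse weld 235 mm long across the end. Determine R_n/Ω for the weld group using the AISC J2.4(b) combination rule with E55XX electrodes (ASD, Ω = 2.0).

E55XX → F_EXX = 550 MPa.
t_e = 0.707 × 16 = 11.31 mm.
R_nwl = 0.6 × 550 × 11.31 × 680 × 10⁻³ = 2538 kN (longitudinal, 2 welds).
R_nwt = 0.6 × 550 × 11.31 × 235 × 10⁻³ = 877.2 kN (transverse, base value).
(i) R_nwl + R_nwt = 3416 kN; (ii) 0.85 R_nwl + 1.5 R_nwt = 3474 kN.
R_n = max = 3474 kN [governs: (ii)]; R_n/Ω = 1737 kN.

R_n/Ω ≈ 1740 kN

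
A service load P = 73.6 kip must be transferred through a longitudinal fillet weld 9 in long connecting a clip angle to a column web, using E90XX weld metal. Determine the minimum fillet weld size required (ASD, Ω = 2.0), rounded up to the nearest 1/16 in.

w = 7/16 in

E90XX → F_EXX = 90 ksi.
Total weld length L = 9 in.
Required throat t_e = P × Ω / (0.6 F_EXX × L) = 73.6 × 2.0 / (0.6 × 90 × 9) = 0.3029 in.
Required leg w = t_e / 0.707 = 0.4284 in → use 7/16 in.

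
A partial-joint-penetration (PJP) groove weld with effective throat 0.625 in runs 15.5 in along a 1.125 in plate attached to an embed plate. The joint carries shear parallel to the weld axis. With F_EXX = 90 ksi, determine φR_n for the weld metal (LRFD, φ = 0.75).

Effective throat (given) t_e = 0.625 in.
A_we = 0.625 × 15.5 = 9.688 in².
F_nw = 0.6 F_EXX = 54 ksi.
φR_n = 0.75 × 54 × 9.688 = 392.3 kips.

φR_n ≈ 392 kips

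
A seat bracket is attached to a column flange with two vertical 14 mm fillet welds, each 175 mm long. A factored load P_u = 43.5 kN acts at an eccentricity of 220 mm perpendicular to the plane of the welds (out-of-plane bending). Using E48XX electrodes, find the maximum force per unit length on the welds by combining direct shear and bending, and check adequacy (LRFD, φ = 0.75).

f_max ≈ 946 N/mm; adequate

E48XX → F_EXX = 480 MPa.
L_w = 2 × 175 = 350 mm; section modulus (unit throat) S = 2 × L²/6 = 10210 mm².
Direct shear f_v = P/L_w = 43.5×10³/350 = 124.3 N/mm.
Moment M = P × e = 43.5×10³ × 220 = 9570000 N·mm; bending f_b = M/S = 937.5 N/mm.
f_max = √(f_v² + f_b²) = √(124.3² + 937.5²) = 945.7 N/mm.
φr_n = 0.75 × 0.6 × 480 × (0.707 × 14) = 2138 N/mm → adequate.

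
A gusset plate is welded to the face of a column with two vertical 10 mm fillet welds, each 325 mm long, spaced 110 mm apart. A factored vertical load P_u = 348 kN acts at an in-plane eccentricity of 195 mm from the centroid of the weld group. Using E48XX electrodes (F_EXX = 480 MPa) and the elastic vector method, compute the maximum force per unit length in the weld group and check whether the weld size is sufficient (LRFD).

Total weld length L_w = 650 mm. Treat welds as unit-width lines.
Polar moment about centroid: J = 2[d³/12 + d(b/2)²] = 2[325³/12 + 325×55²] = 7688000 mm³.
Direct shear f_v = P/L_w = 348×10³ / 650 = 535.4 N/mm (vertical).
Torsion M = P·e = 348×10³ × 195 = 67860000 N·mm.
Critical point at (x, y) = (55, 162.5) from centroid. f_tx = M·y/J = 1434 N/mm; f_ty = M·x/J = 485.5 N/mm.
Resultant f_max = √[f_tx² + (f_v + f_ty)²] = √[1434² + (535.4 + 485.5)²] = 1761 N/mm.
Capacity per unit length: φr_n = 0.75 × 0.6 × 480 × (0.707 × 10) = 1527 N/mm.
1761 > 1527 → NOT adequate.

f_max ≈ 1760 N/mm; NOT adequate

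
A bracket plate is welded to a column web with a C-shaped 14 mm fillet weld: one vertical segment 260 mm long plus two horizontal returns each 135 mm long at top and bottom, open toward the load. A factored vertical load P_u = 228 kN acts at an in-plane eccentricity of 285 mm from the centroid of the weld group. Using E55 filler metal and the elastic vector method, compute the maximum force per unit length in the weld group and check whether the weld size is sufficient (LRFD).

E55XX → F_EXX = 550 MPa.
Total weld length L_w = 530 mm. Treat welds as unit-width lines.
Centroid: x̄ = 2×135×67.5 / 530 = 34.39 mm from the vertical weld.
Polar moment about centroid: J = I_x + I_y = [260³/12 + 2×135×130²] + [260×34.39² + 2(135³/12 + 135×33.11²)] = 7041000 mm³.
Direct shear f_v = P/L_w = 228×10³ / 530 = 430.2 N/mm (vertical).
Torsion M = P·e = 228×10³ × 285 = 64980000 N·mm.
Critical point at (x, y) = (100.6, 130) from centroid. f_tx = M·y/J = 1200 N/mm; f_ty = M·x/J = 928.5 N/mm.
Resultant f_max = √[f_tx² + (f_v + f_ty)²] = √[1200² + (430.2 + 928.5)²] = 1813 N/mm.
Capacity per unit length: φr_n = 0.75 × 0.6 × 550 × (0.707 × 14) = 2450 N/mm.
1813 ≤ 2450 → adequate.

f_max ≈ 1810 N/mm; adequate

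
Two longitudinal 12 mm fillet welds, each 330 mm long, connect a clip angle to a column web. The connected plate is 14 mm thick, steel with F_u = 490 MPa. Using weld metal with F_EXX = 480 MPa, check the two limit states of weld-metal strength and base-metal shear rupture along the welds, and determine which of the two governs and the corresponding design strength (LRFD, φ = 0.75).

t_e = 0.707 × 12 = 8.484 mm; L = 660 mm.
Weld metal: φR_n = 0.75 × 0.6 × 480 × 8.484 × 660 × 10⁻³ = 1209 kN.
Base metal (shear rupture): φR_n = 0.75 × 0.6 × 490 × 14 × 660 × 10⁻³ = 2037 kN.
Governing: weld metal.

φR_n ≈ 1210 kN (weld metal governs)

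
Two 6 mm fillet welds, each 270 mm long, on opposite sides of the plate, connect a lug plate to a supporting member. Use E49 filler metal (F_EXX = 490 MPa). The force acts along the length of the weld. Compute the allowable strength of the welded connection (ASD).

Effective throat t_e = 0.707 × 6 = 4.242 mm.
Total length L = 540 mm; A_we = 4.242 × 540 = 2291 mm².
F_nw = 0.6 F_EXX = 0.6 × 490 = 294 MPa.
R_n = 294 × 2291 × 10⁻³ = 673.5 kN; R_n/Ω = 673.5/2.0 = 336.7 kN.

R_n/Ω ≈ 337 kN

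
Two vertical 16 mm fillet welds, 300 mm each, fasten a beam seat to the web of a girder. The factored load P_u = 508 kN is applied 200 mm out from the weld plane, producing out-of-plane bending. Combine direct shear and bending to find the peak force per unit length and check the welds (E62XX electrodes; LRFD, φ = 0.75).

E62XX → F_EXX = 620 MPa.
L_w = 2 × 300 = 600 mm; section modulus (unit throat) S = 2 × L²/6 = 30000 mm².
Direct shear f_v = P/L_w = 508×10³/600 = 846.7 N/mm.
Moment M = P × e = 508×10³ × 200 = 101600000 N·mm; bending f_b = M/S = 3387 N/mm.
f_max = √(f_v² + f_b²) = √(846.7² + 3387²) = 3491 N/mm.
φr_n = 0.75 × 0.6 × 620 × (0.707 × 16) = 3156 N/mm → NOT adequate.

f_max ≈ 3490 N/mm; NOT adequate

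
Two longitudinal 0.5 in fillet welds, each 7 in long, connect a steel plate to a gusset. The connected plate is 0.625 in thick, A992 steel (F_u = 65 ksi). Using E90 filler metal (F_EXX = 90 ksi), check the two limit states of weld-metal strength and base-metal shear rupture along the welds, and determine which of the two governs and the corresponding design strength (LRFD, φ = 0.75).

φR_n ≈ 200 kip (weld metal governs)

t_e = 0.707 × 0.5 = 0.3535 in; L = 14 in.
Weld metal: φR_n = 0.75 × 0.6 × 90 × 0.3535 × 14 = 200.4 kip.
Base metal (shear rupture): φR_n = 0.75 × 0.6 × 65 × 0.625 × 14 = 255.9 kip.
Governing: weld metal.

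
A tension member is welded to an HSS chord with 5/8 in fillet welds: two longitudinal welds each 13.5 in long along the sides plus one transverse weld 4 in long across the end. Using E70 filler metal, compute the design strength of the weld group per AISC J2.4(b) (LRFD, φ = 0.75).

φR_n ≈ 431 kips

E70XX → F_EXX = 70 ksi.
t_e = 0.707 × 0.625 = 0.4419 in.
R_nwl = 0.6 × 70 × 0.4419 × 27 = 501.1 kips (longitudinal, 2 welds).
R_nwt = 0.6 × 70 × 0.4419 × 4 = 74.23 kips (transverse, base value).
(i) R_nwl + R_nwt = 575.3 kips; (ii) 0.85 R_nwl + 1.5 R_nwt = 537.3 kips.
R_n = max = 575.3 kips [governs: (i)]; φR_n = 431.5 kips.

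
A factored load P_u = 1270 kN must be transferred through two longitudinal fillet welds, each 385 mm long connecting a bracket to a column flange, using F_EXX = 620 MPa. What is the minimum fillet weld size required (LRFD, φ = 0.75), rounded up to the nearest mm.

Total weld length L = 770 mm.
Required throat t_e = P_u / (φ × 0.6 F_EXX × L) = 1270 / (0.75 × 0.6 × 620 × 770 × 10⁻³) = 5.912 mm.
Required leg w = t_e / 0.707 = 8.362 mm → use 9 mm.

w = 9 mm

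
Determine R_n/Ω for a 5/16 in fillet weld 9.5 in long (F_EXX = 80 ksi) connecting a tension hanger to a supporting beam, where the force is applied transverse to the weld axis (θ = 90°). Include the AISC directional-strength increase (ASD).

t_e = 0.707 × 0.3125 = 0.2209 in; A_we = 0.2209 × 9.5 = 2.099 in².
Directional factor: 1.0 + 0.5 sin^1.5(90°) = 1.5.
F_nw = 0.6 × 80 × 1.5 = 72 ksi.
R_n/Ω = (72 × 2.099) / 2.0 = 75.56 kips.

R_n/Ω ≈ 75.6 kips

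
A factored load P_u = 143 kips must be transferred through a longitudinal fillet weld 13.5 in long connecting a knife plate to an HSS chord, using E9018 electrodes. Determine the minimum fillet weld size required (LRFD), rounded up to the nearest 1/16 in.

w = 3/8 in

E90XX → F_EXX = 90 ksi.
Total weld length L = 13.5 in.
Required throat t_e = P_u / (φ × 0.6 F_EXX × L) = 143 / (0.75 × 0.6 × 90 × 13.5) = 0.2615 in.
Required leg w = t_e / 0.707 = 0.3699 in → use 3/8 in.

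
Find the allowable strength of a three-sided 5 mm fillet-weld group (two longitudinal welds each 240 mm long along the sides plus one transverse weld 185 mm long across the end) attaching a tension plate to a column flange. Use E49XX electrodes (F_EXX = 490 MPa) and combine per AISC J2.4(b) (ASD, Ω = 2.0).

t_e = 0.707 × 5 = 3.535 mm.
R_nwl = 0.6 × 490 × 3.535 × 480 × 10⁻³ = 498.9 kN (longitudinal, 2 welds).
R_nwt = 0.6 × 490 × 3.535 × 185 × 10⁻³ = 192.3 kN (transverse, base value).
(i) R_nwl + R_nwt = 691.1 kN; (ii) 0.85 R_nwl + 1.5 R_nwt = 712.4 kN.
R_n = max = 712.4 kN [governs: (ii)]; R_n/Ω = 356.2 kN.

R_n/Ω ≈ 356 kN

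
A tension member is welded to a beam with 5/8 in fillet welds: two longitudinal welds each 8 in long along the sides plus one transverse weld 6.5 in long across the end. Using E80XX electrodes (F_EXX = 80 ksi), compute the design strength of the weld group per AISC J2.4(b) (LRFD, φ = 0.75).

φR_n ≈ 371 kip

t_e = 0.707 × 0.625 = 0.4419 in.
R_nwl = 0.6 × 80 × 0.4419 × 16 = 339.4 kip (longitudinal, 2 welds).
R_nwt = 0.6 × 80 × 0.4419 × 6.5 = 137.9 kip (transverse, base value).
(i) R_nwl + R_nwt = 477.2 kip; (ii) 0.85 R_nwl + 1.5 R_nwt = 495.3 kip.
R_n = max = 495.3 kip [governs: (ii)]; φR_n = 371.4 kip.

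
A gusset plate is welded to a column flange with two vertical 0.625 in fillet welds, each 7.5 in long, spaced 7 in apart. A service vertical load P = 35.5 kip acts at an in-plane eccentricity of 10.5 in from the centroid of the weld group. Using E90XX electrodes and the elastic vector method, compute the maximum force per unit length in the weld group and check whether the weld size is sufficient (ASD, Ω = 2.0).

E90XX → F_EXX = 90 ksi.
Total weld length L_w = 15 in. Treat welds as unit-width lines.
Polar moment about centroid: J = 2[d³/12 + d(b/2)²] = 2[7.5³/12 + 7.5×3.5²] = 254.1 in³.
Direct shear f_v = P/L_w = 35.5 / 15 = 2.367 kip/in (vertical).
Torsion M = P·e = 35.5 × 10.5 = 372.75 kip·in.
Critical point at (x, y) = (3.5, 3.75) from centroid. f_tx = M·y/J = 5.502 kip/in; f_ty = M·x/J = 5.135 kip/in.
Resultant f_max = √[f_tx² + (f_v + f_ty)²] = √[5.502² + (2.367 + 5.135)²] = 9.303 kip/in.
Capacity per unit length: r_n/Ω = (1/2.0) × 0.6 × 90 × (0.707 × 0.625) = 11.93 kip/in.
9.303 ≤ 11.93 → adequate.

f_max ≈ 9.3 kip/in; adequate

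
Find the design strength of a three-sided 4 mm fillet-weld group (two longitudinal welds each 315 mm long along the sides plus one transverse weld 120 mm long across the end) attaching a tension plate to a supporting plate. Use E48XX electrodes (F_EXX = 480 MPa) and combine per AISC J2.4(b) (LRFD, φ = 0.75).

t_e = 0.707 × 4 = 2.828 mm.
R_nwl = 0.6 × 480 × 2.828 × 630 × 10⁻³ = 513.1 kN (longitudinal, 2 welds).
R_nwt = 0.6 × 480 × 2.828 × 120 × 10⁻³ = 97.74 kN (transverse, base value).
(i) R_nwl + R_nwt = 610.8 kN; (ii) 0.85 R_nwl + 1.5 R_nwt = 582.7 kN.
R_n = max = 610.8 kN [governs: (i)]; φR_n = 458.1 kN.

φR_n ≈ 458 kN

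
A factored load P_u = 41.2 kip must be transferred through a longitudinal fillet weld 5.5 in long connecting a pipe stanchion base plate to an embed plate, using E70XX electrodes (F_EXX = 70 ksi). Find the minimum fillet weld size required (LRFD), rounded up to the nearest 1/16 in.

Total weld length L = 5.5 in.
Required throat t_e = P_u / (φ × 0.6 F_EXX × L) = 41.2 / (0.75 × 0.6 × 70 × 5.5) = 0.2378 in.
Required leg w = t_e / 0.707 = 0.3364 in → use 3/8 in.

w = 3/8 in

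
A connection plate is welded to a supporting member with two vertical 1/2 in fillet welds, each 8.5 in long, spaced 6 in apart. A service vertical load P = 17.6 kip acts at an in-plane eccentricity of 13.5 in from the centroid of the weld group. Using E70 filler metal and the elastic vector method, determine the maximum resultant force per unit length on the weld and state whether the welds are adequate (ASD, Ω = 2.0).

E70XX → F_EXX = 70 ksi.
Total weld length L_w = 17 in. Treat welds as unit-width lines.
Polar moment about centroid: J = 2[d³/12 + d(b/2)²] = 2[8.5³/12 + 8.5×3²] = 255.4 in³.
Direct shear f_v = P/L_w = 17.6 / 17 = 1.035 kip/in (vertical).
Torsion M = P·e = 17.6 × 13.5 = 237.6 kip·in.
Critical point at (x, y) = (3, 4.25) from centroid. f_tx = M·y/J = 3.955 kip/in; f_ty = M·x/J = 2.791 kip/in.
Resultant f_max = √[f_tx² + (f_v + f_ty)²] = √[3.955² + (1.035 + 2.791)²] = 5.503 kip/in.
Capacity per unit length: r_n/Ω = (1/2.0) × 0.6 × 70 × (0.707 × 0.5) = 7.423 kip/in.
5.503 ≤ 7.423 → adequate.

f_max ≈ 5.5 kip/in; adequate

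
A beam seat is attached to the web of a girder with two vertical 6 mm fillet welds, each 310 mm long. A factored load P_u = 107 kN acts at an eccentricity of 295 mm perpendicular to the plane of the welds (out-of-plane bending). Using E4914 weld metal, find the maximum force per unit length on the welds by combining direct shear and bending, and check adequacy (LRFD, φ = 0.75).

f_max ≈ 1000 N/mm; NOT adequate

E49XX → F_EXX = 490 MPa.
L_w = 2 × 310 = 620 mm; section modulus (unit throat) S = 2 × L²/6 = 32030 mm².
Direct shear f_v = P/L_w = 107×10³/620 = 172.6 N/mm.
Moment M = P × e = 107×10³ × 295 = 31565000 N·mm; bending f_b = M/S = 985.4 N/mm.
f_max = √(f_v² + f_b²) = √(172.6² + 985.4²) = 1000 N/mm.
φr_n = 0.75 × 0.6 × 490 × (0.707 × 6) = 935.4 N/mm → NOT adequate.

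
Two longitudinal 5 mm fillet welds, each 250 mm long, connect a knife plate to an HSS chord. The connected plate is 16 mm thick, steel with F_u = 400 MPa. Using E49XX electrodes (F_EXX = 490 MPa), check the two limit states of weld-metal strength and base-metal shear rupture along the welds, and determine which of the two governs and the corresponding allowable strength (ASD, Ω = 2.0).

t_e = 0.707 × 5 = 3.535 mm; L = 500 mm.
Weld metal: R_n/Ω = (1/2.0) × 0.6 × 490 × 3.535 × 500 × 10⁻³ = 259.8 kN.
Base metal (shear rupture): R_n/Ω = (1/2.0) × 0.6 × 400 × 16 × 500 × 10⁻³ = 960 kN.
Governing: weld metal.

R_n/Ω ≈ 260 kN (weld metal governs)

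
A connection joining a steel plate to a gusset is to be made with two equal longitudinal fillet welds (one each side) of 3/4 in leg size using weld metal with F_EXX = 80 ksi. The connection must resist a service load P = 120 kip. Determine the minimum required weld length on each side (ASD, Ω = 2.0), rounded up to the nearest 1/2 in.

L = 5 in on each side

Throat t_e = 0.707 × 0.75 = 0.5302 in.
r_n/Ω = (0.6 × 80 × 0.5302) / 2.0 = 12.73 kip/in.
L_req = P / (r_n/Ω) = 120 / 12.73 = 9.43 in total.
Per side: 9.43 / 2 = 4.715 in.
Round up → use L = 5 in on each side.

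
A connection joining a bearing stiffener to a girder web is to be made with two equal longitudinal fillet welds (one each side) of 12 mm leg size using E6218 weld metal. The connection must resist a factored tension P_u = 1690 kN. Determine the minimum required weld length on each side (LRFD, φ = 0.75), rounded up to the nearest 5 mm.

L = 360 mm on each side

E62XX → F_EXX = 620 MPa.
Throat t_e = 0.707 × 12 = 8.484 mm.
φr_n = 0.75 × 0.6 × 620 × 8.484 × 10⁻³ = 2.367 kN/mm.
L_req = P_u / φr_n = 1690 / 2.367 = 714 mm total.
Per side: 714 / 2 = 357 mm.
Round up → use L = 360 mm on each side.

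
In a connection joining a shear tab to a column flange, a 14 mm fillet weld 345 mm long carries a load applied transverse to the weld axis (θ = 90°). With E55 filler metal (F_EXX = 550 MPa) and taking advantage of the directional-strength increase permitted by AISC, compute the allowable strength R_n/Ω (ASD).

t_e = 0.707 × 14 = 9.898 mm; A_we = 9.898 × 345 = 3415 mm².
Directional factor: 1.0 + 0.5 sin^1.5(90°) = 1.5.
F_nw = 0.6 × 550 × 1.5 = 495 MPa.
R_n/Ω = (495 × 3415) / 2.0 × 10⁻³ = 845.2 kN.

R_n/Ω ≈ 845 kN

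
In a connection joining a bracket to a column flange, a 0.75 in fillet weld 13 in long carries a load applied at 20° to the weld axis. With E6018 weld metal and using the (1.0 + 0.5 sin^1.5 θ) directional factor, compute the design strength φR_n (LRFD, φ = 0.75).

φR_n ≈ 205 kip

E60XX → F_EXX = 60 ksi.
t_e = 0.707 × 0.75 = 0.5302 in; A_we = 0.5302 × 13 = 6.893 in².
Directional factor: 1.0 + 0.5 sin^1.5(20°) = 1.1.
F_nw = 0.6 × 60 × 1.1 = 39.6 ksi.
φR_n = 0.75 × 39.6 × 6.893 = 204.7 kip.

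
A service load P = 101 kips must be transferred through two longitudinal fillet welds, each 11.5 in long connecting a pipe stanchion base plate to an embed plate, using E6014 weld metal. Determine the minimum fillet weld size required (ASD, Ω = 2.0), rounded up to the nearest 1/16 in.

w = 3/8 in

E60XX → F_EXX = 60 ksi.
Total weld length L = 23 in.
Required throat t_e = P × Ω / (0.6 F_EXX × L) = 101 × 2.0 / (0.6 × 60 × 23) = 0.244 in.
Required leg w = t_e / 0.707 = 0.3451 in → use 3/8 in.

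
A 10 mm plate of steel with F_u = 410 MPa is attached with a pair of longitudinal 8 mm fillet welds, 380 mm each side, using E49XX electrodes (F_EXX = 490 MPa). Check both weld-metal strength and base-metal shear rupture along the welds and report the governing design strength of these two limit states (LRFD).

t_e = 0.707 × 8 = 5.656 mm; L = 760 mm.
Weld metal: φR_n = 0.75 × 0.6 × 490 × 5.656 × 760 × 10⁻³ = 947.8 kN.
Base metal (shear rupture): φR_n = 0.75 × 0.6 × 410 × 10 × 760 × 10⁻³ = 1402 kN.
Governing: weld metal.

φR_n ≈ 948 kN (weld metal governs)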